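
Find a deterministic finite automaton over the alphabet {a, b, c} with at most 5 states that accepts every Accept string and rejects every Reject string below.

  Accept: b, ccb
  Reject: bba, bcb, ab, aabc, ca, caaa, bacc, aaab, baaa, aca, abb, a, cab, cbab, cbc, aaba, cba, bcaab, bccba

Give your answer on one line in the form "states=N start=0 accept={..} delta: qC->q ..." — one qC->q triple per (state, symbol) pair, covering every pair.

Fold the examples into a partial DFA from state 0: repeatedly fix the first undefined (state, symbol) met by the shortest-then-alphabetical prefix, trying targets in increasing order and rejecting any under which an Accept and a Reject string meet in one state with the same remainder; add a state when all current targets are rejected. Accepting states are where Accept strings end.
a: 0a undefined. 0a->0: no, b/ab meet in 0 with "b" left. Open state 1: 0a->1.
b: 0b undefined. 0b->0: ok.
c: 0c undefined. 0c->0: no, b/bcb meet in 0. 0c->1: ok.
aa: 1a undefined. 1a->0: no, b/ca meet in 0. 1a->1: ok.
ab: 1b undefined. 1b->0: no, b/bcb meet in 0. 1b->1: ok.
ac: 1c undefined. 1c->0: no, b/aabc meet in 0. 1c->1: no, ccb/bba meet in 1. Open state 2: 1c->2.
aca: 2a undefined. 2a->0: no, b/aca meet in 0. 2a->1: ok.
ccb: 2b undefined. 2b->0: ok.
bacc: 2c undefined. 2c->0: no, b/bacc meet in 0. 2c->1: ok.
All examples now run through 3 states with every (state, symbol) defined. Accept strings end in {0}, Reject strings end in {1,2}; accept={0}.

states=3 start=0 accept={0} delta: 0a->1 0b->0 0c->1 1a->1 1b->1 1c->2 2a->1 2b->0 2c->1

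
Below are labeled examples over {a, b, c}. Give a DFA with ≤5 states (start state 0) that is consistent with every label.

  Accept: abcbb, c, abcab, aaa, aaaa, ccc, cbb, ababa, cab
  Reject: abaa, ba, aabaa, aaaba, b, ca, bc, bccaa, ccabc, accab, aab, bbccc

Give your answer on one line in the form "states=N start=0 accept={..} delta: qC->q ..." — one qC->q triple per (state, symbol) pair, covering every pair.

states=4 start=0 accept={0,2,3} delta: 0a->0 0b->1 0c->2 1a->1 1b->3 1c->1 2a->1 2b->1 2c->0 3a->0 3b->0 3c->1

Grow the machine one transition at a time. Run the examples from 0; the earliest place one falls off (shortest prefix, ties alphabetical) gets sent to the lowest-numbered state that keeps every Accept/Reject pair distinguishable — a pair clashes when both reach the same state with identical unread suffix — and to a fresh state only if none does.
a: 0a undefined. 0a->0: ok.
b: 0b undefined. 0b->0: no, c/bc meet in 0 with "c" left. Open state 1: 0b->1.
c: 0c undefined. 0c->0: no, c/ca meet in 0. 0c->1: no, c/b meet in 1. Open state 2: 0c->2.
ba: 1a undefined. 1a->0: no, aaa/abaa meet in 0. 1a->1: ok.
bb: 1b undefined. 1b->0: no, ccc/bbccc meet in 2 with "cc" left. 1b->1: no, ababa/abaa meet in 1. 1b->2: no, ababa/ca meet in 2 with "a" left. Open state 3: 1b->3.
bc: 1c undefined. 1c->0: no, abcab/abaa meet in 1. 1c->1: ok.
ca: 2a undefined. 2a->0: no, aaa/ca meet in 0. 2a->1: ok.
cb: 2b undefined. 2b->0: no, cbb/abaa meet in 1. 2b->1: ok.
cc: 2c undefined. 2c->0: ok.
bbc: 3c undefined. 3c->0: no, aaa/bbccc meet in 0. 3c->1: ok.
ababa: 3a undefined. 3a->0: ok.
abcbb: 3b undefined. 3b->0: ok.
All examples now run through 4 states with every (state, symbol) defined. Accept strings end in {0,2,3}, Reject strings end in {1}; accept={0,2,3}.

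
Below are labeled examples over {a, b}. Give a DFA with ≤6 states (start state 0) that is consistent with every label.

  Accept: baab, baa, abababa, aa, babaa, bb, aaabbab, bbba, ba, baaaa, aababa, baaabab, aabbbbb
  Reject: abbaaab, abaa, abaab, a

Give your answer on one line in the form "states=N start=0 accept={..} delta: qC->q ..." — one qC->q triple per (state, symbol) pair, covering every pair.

Fold the examples into a partial DFA from state 0: repeatedly fix the first undefined (state, symbol) met by the shortest-then-alphabetical prefix, trying targets in increasing order and rejecting any under which an Accept and a Reject string meet in one state with the same remainder; add a state when all current targets are rejected. Accepting states are where Accept strings end.
a: 0a undefined. 0a->0: no, baab/abaab meet in 0 with "baab" left. Open state 1: 0a->1.
b: 0b undefined. 0b->0: no, babaa/abaa meet in 1 with "baa" left. 0b->1: ok.
aa: 1a undefined. 1a->0: no, baa/a meet in 1. 1a->1: no, baa/a meet in 1. Open state 2: 1a->2.
ab: 1b undefined. 1b->0: no, abababa/a meet in 1. 1b->1: no, baab/abaab meet in 2 with "ab" left. 1b->2: ok.
aaa: 2a undefined. 2a->0: no, baab/abaa meet in 1. 2a->1: no, baab/abaa meet in 2. 2a->2: no, baab/abaab meet in 2 with "b" left. Open state 3: 2a->3.
aab: 2b undefined. 2b->0: no, baab/abbaaab meet in 3 with "b" left. 2b->1: no, aabbbbb/a meet in 1. 2b->2: no, babaa/abaa meet in 3 with "a" left. 2b->3: no, bbba/abaa meet in 3 with "a" left. Open state 4: 2b->4.
aaab: 3b undefined. 3b->0: ok.
aaba: 4a undefined. 4a->0: no, babaa/a meet in 1. 4a->1: no, baab/abbaaab meet in 0. 4a->2: ok.
aabb: 4b undefined. 4b->0: ok.
abaa: 3a undefined. 3a->0: no, baab/abaa meet in 0. 3a->1: no, aa/abbaaab meet in 2. 3a->2: no, aa/abaa meet in 2. 3a->3: no, baab/abbaaab meet in 0. 3a->4: no, baab/abbaaab meet in 0. Open state 5: 3a->5.
abaab: 5b undefined. 5b->0: no, baab/abbaaab meet in 0. 5b->1: ok.
baaaa: 5a undefined. 5a->0: ok.
All examples now run through 6 states with every (state, symbol) defined. Accept strings end in {0,2,3,4}, Reject strings end in {1,5}; accept={0,2,3,4}.

states=6 start=0 accept={0,2,3,4} delta: 0a->1 0b->1 1a->2 1b->2 2a->3 2b->4 3a->5 3b->0 4a->2 4b->0 5a->0 5b->1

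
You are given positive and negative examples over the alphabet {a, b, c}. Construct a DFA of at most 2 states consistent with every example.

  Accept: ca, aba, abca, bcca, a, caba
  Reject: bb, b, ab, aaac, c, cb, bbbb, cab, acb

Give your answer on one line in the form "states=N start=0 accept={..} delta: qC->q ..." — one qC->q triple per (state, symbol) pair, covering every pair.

states=2 start=0 accept={0} delta: 0a->0 0b->1 0c->1 1a->0 1b->1 1c->0

State merging on the prefix tree: take the shortest (then alphabetical) example prefix whose next move is undefined and point that move at state 0, else 1, else 2, ...; a target is out if some Accept/Reject pair would then sit in one state with the same input left (inseparable). If every existing state is out, open a new one.
a: 0a undefined. 0a->0: ok.
b: 0b undefined. 0b->0: no, aba/bb meet in 0. Open state 1: 0b->1.
c: 0c undefined. 0c->0: no, ca/aaac meet in 0. 0c->1: ok.
bb: 1b undefined. 1b->0: no, a/bb meet in 0. 1b->1: ok.
bc: 1c undefined. 1c->0: ok.
ca: 1a undefined. 1a->0: ok.
All examples now run through 2 states with every (state, symbol) defined. Accept strings end in {0}, Reject strings end in {1}; accept={0}.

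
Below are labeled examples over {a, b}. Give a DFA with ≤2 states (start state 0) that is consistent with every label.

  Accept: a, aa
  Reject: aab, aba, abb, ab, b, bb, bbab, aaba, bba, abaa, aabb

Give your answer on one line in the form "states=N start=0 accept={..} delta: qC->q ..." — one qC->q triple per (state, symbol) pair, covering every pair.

Grow the machine one transition at a time. Run the examples from 0; the earliest place one falls off (shortest prefix, ties alphabetical) gets sent to the lowest-numbered state that keeps every Accept/Reject pair distinguishable — a pair clashes when both reach the same state with identical unread suffix — and to a fresh state only if none does.
a: 0a undefined. 0a->0: ok.
b: 0b undefined. 0b->0: no, a/aab meet in 0. Open state 1: 0b->1.
bb: 1b undefined. 1b->0: no, a/abb meet in 0. 1b->1: ok.
aba: 1a undefined. 1a->0: no, a/aba meet in 0. 1a->1: ok.
All examples now run through 2 states with every (state, symbol) defined. Accept strings end in {0}, Reject strings end in {1}; accept={0}.

states=2 start=0 accept={0} delta: 0a->0 0b->1 1a->1 1b->1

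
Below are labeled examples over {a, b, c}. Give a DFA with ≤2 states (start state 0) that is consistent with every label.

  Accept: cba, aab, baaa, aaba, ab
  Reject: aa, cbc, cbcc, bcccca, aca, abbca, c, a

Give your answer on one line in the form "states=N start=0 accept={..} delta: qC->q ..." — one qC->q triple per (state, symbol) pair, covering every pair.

states=2 start=0 accept={1} delta: 0a->0 0b->1 0c->0 1a->1 1b->0 1c->0

State merging on the prefix tree: take the shortest (then alphabetical) example prefix whose next move is undefined and point that move at state 0, else 1, else 2, ...; a target is out if some Accept/Reject pair would then sit in one state with the same input left (inseparable). If every existing state is out, open a new one.
a: 0a undefined. 0a->0: ok.
b: 0b undefined. 0b->0: no, aab/aa meet in 0. Open state 1: 0b->1.
c: 0c undefined. 0c->0: ok.
ba: 1a undefined. 1a->0: no, cba/aa meet in 0. 1a->1: ok.
bc: 1c undefined. 1c->0: ok.
abb: 1b undefined. 1b->0: ok.
All examples now run through 2 states with every (state, symbol) defined. Accept strings end in {1}, Reject strings end in {0}; accept={1}.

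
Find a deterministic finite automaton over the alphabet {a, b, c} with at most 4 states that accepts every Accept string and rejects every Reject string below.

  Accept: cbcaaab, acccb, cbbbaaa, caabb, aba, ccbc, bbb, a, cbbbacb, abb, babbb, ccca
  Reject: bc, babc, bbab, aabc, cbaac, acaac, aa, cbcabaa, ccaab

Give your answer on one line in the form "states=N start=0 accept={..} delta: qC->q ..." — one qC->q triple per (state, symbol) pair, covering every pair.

states=4 start=0 accept={0,1} delta: 0a->1 0b->0 0c->2 1a->2 1b->2 1c->0 2a->0 2b->0 2c->3 3a->0 3b->1 3c->0

State merging on the prefix tree: take the shortest (then alphabetical) example prefix whose next move is undefined and point that move at state 0, else 1, else 2, ...; a target is out if some Accept/Reject pair would then sit in one state with the same input left (inseparable). If every existing state is out, open a new one.
a: 0a undefined. 0a->0: no, a/aa meet in 0. Open state 1: 0a->1.
b: 0b undefined. 0b->0: ok.
c: 0c undefined. 0c->0: no, ccbc/bc meet in 0. 0c->1: no, a/bc meet in 1. Open state 2: 0c->2.
aa: 1a undefined. 1a->0: no, bbb/aa meet in 0. 1a->1: no, a/aa meet in 1. 1a->2: ok.
ab: 1b undefined. 1b->0: no, bbb/bbab meet in 0. 1b->1: no, aba/bc meet in 2. 1b->2: ok.
ac: 1c undefined. 1c->0: ok.
ca: 2a undefined. 2a->0: ok.
cb: 2b undefined. 2b->0: ok.
cc: 2c undefined. 2c->0: no, cbcaaab/babc meet in 0. 2c->1: no, cbcaaab/ccaab meet in 0. 2c->2: no, ccbc/bc meet in 2. Open state 3: 2c->3.
cca: 3a undefined. 3a->0: ok.
ccb: 3b undefined. 3b->0: no, ccbc/bc meet in 2. 3b->1: ok.
ccc: 3c undefined. 3c->0: ok.
All examples now run through 4 states with every (state, symbol) defined. Accept strings end in {0,1}, Reject strings end in {2,3}; accept={0,1}.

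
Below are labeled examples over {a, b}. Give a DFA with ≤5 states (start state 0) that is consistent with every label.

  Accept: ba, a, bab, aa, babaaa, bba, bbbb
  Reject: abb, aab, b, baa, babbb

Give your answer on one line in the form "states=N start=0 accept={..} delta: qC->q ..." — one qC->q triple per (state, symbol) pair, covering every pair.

Fold the examples into a partial DFA from state 0: repeatedly fix the first undefined (state, symbol) met by the shortest-then-alphabetical prefix, trying targets in increasing order and rejecting any under which an Accept and a Reject string meet in one state with the same remainder; add a state when all current targets are rejected. Accepting states are where Accept strings end.
a: 0a undefined. 0a->0: ok.
b: 0b undefined. 0b->0: no, ba/abb meet in 0. Open state 1: 0b->1.
ba: 1a undefined. 1a->0: no, ba/baa meet in 0. 1a->1: no, ba/aab meet in 1. Open state 2: 1a->2.
bb: 1b undefined. 1b->0: no, a/abb meet in 0. 1b->1: no, bbbb/abb meet in 1. 1b->2: no, ba/abb meet in 2. Open state 3: 1b->3.
baa: 2a undefined. 2a->0: no, a/baa meet in 0. 2a->1: ok.
bab: 2b undefined. 2b->0: ok.
bba: 3a undefined. 3a->0: ok.
bbb: 3b undefined. 3b->0: no, bbbb/aab meet in 1. 3b->1: no, bbbb/abb meet in 3. 3b->2: ok.
All examples now run through 4 states with every (state, symbol) defined. Accept strings end in {0,2}, Reject strings end in {1,3}; accept={0,2}.

states=4 start=0 accept={0,2} delta: 0a->0 0b->1 1a->2 1b->3 2a->1 2b->0 3a->0 3b->2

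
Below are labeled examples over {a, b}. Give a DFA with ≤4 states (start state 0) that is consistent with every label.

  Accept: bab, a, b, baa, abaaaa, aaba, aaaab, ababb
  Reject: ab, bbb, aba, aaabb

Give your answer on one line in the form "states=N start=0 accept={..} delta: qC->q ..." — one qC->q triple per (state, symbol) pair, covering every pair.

State merging on the prefix tree: take the shortest (then alphabetical) example prefix whose next move is undefined and point that move at state 0, else 1, else 2, ...; a target is out if some Accept/Reject pair would then sit in one state with the same input left (inseparable). If every existing state is out, open a new one.
a: 0a undefined. 0a->0: no, b/ab meet in 0 with "b" left. Open state 1: 0a->1.
b: 0b undefined. 0b->0: no, bab/ab meet in 1 with "b" left. 0b->1: ok.
aa: 1a undefined. 1a->0: ok.
ab: 1b undefined. 1b->0: no, bab/bbb meet in 1. 1b->1: no, bab/ab meet in 1. Open state 2: 1b->2.
aba: 2a undefined. 2a->0: no, aaba/aba meet in 0. 2a->1: no, bab/aba meet in 1. 2a->2: no, abaaaa/ab meet in 2. Open state 3: 2a->3.
bbb: 2b undefined. 2b->0: no, aaba/bbb meet in 0. 2b->1: no, bab/bbb meet in 1. 2b->2: ok.
abaa: 3a undefined. 3a->0: ok.
abab: 3b undefined. 3b->0: ok.
All examples now run through 4 states with every (state, symbol) defined. Accept strings end in {0,1}, Reject strings end in {2,3}; accept={0,1}.

states=4 start=0 accept={0,1} delta: 0a->1 0b->1 1a->0 1b->2 2a->3 2b->2 3a->0 3b->0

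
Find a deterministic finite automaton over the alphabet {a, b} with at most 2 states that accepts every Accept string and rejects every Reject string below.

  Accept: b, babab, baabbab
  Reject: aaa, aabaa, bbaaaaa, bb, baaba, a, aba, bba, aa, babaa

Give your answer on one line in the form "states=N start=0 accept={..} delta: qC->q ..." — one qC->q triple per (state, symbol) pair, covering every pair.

Grow the machine one transition at a time. Run the examples from 0; the earliest place one falls off (shortest prefix, ties alphabetical) gets sent to the lowest-numbered state that keeps every Accept/Reject pair distinguishable — a pair clashes when both reach the same state with identical unread suffix — and to a fresh state only if none does.
a: 0a undefined. 0a->0: ok.
b: 0b undefined. 0b->0: no, b/aaa meet in 0. Open state 1: 0b->1.
ba: 1a undefined. 1a->0: ok.
bb: 1b undefined. 1b->0: ok.
All examples now run through 2 states with every (state, symbol) defined. Accept strings end in {1}, Reject strings end in {0}; accept={1}.

states=2 start=0 accept={1} delta: 0a->0 0b->1 1a->0 1b->0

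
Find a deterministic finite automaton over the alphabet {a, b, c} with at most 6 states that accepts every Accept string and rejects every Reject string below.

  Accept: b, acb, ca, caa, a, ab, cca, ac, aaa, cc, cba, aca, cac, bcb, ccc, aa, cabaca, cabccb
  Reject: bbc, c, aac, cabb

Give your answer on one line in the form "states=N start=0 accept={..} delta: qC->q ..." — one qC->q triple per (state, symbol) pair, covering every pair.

State merging on the prefix tree: take the shortest (then alphabetical) example prefix whose next move is undefined and point that move at state 0, else 1, else 2, ...; a target is out if some Accept/Reject pair would then sit in one state with the same input left (inseparable). If every existing state is out, open a new one.
a: 0a undefined. 0a->0: no, ac/c meet in 0 with "c" left. Open state 1: 0a->1.
b: 0b undefined. 0b->0: ok.
c: 0c undefined. 0c->0: no, b/bbc meet in 0. 0c->1: no, a/bbc meet in 1. Open state 2: 0c->2.
aa: 1a undefined. 1a->0: ok.
ab: 1b undefined. 1b->0: ok.
ac: 1c undefined. 1c->0: ok.
ca: 2a undefined. 2a->0: no, b/cabb meet in 0. 2a->1: no, b/cabb meet in 0. 2a->2: no, ca/bbc meet in 2. Open state 3: 2a->3.
cb: 2b undefined. 2b->0: ok.
cc: 2c undefined. 2c->0: no, ccc/bbc meet in 2. 2c->1: ok.
caa: 3a undefined. 3a->0: ok.
cab: 3b undefined. 3b->0: no, b/cabb meet in 0. 3b->1: no, b/cabb meet in 0. 3b->2: no, b/cabb meet in 0. 3b->3: no, ca/cabb meet in 3. Open state 4: 3b->4.
cac: 3c undefined. 3c->0: ok.
caba: 4a undefined. 4a->0: ok.
cabb: 4b undefined. 4b->0: no, b/cabb meet in 0. 4b->1: no, a/cabb meet in 1. 4b->2: ok.
cabc: 4c undefined. 4c->0: ok.
All examples now run through 5 states with every (state, symbol) defined. Accept strings end in {0,1,3}, Reject strings end in {2}; accept={0,1,3}.

states=5 start=0 accept={0,1,3} delta: 0a->1 0b->0 0c->2 1a->0 1b->0 1c->0 2a->3 2b->0 2c->1 3a->0 3b->4 3c->0 4a->0 4b->2 4c->0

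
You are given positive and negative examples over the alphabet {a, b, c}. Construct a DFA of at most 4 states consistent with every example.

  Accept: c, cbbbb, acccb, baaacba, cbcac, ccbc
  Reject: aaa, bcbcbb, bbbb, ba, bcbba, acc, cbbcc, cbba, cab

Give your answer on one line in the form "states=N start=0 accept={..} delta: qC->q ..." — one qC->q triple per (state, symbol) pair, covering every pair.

states=4 start=0 accept={1,2} delta: 0a->0 0b->0 0c->1 1a->0 1b->2 1c->0 2a->1 2b->3 2c->0 3a->0 3b->1 3c->1

Fold the examples into a partial DFA from state 0: repeatedly fix the first undefined (state, symbol) met by the shortest-then-alphabetical prefix, trying targets in increasing order and rejecting any under which an Accept and a Reject string meet in one state with the same remainder; add a state when all current targets are rejected. Accepting states are where Accept strings end.
a: 0a undefined. 0a->0: ok.
b: 0b undefined. 0b->0: ok.
c: 0c undefined. 0c->0: no, c/aaa meet in 0. Open state 1: 0c->1.
ca: 1a undefined. 1a->0: ok.
cb: 1b undefined. 1b->0: no, cbbbb/aaa meet in 0. 1b->1: no, baaacba/aaa meet in 0. Open state 2: 1b->2.
cc: 1c undefined. 1c->0: ok.
cbb: 2b undefined. 2b->0: no, cbbbb/aaa meet in 0. 2b->1: no, c/cbbcc meet in 1. 2b->2: no, baaacba/bcbba meet in 2 with "a" left. Open state 3: 2b->3.
cbc: 2c undefined. 2c->0: ok.
cbba: 3a undefined. 3a->0: ok.
cbbb: 3b undefined. 3b->0: no, cbbbb/aaa meet in 0. 3b->1: ok.
cbbc: 3c undefined. 3c->0: no, c/cbbcc meet in 1. 3c->1: ok.
baaacba: 2a undefined. 2a->0: no, baaacba/aaa meet in 0. 2a->1: ok.
All examples now run through 4 states with every (state, symbol) defined. Accept strings end in {1,2}, Reject strings end in {0}; accept={1,2}.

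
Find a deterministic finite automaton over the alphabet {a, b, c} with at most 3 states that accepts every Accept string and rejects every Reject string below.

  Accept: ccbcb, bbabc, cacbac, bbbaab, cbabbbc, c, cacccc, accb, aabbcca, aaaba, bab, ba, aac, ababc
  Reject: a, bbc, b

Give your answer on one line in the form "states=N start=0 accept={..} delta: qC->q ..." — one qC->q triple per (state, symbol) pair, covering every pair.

states=3 start=0 accept={2} delta: 0a->0 0b->1 0c->2 1a->2 1b->1 1c->0 2a->2 2b->2 2c->2

Fold the examples into a partial DFA from state 0: repeatedly fix the first undefined (state, symbol) met by the shortest-then-alphabetical prefix, trying targets in increasing order and rejecting any under which an Accept and a Reject string meet in one state with the same remainder; add a state when all current targets are rejected. Accepting states are where Accept strings end.
a: 0a undefined. 0a->0: ok.
b: 0b undefined. 0b->0: no, bbabc/bbc meet in 0 with "c" left. Open state 1: 0b->1.
c: 0c undefined. 0c->0: no, c/a meet in 0. 0c->1: no, c/b meet in 1. Open state 2: 0c->2.
ba: 1a undefined. 1a->0: no, aaaba/a meet in 0. 1a->1: no, aaaba/b meet in 1. 1a->2: ok.
bb: 1b undefined. 1b->0: no, c/bbc meet in 2. 1b->1: ok.
ca: 2a undefined. 2a->0: no, bbbaab/b meet in 1. 2a->1: no, bbbaab/b meet in 1. 2a->2: ok.
cb: 2b undefined. 2b->0: no, bbbaab/a meet in 0. 2b->1: no, bbabc/bbc meet in 1 with "c" left. 2b->2: ok.
cc: 2c undefined. 2c->0: no, bbabc/a meet in 0. 2c->1: no, bbabc/b meet in 1. 2c->2: ok.
bbc: 1c undefined. 1c->0: ok.
All examples now run through 3 states with every (state, symbol) defined. Accept strings end in {2}, Reject strings end in {0,1}; accept={2}.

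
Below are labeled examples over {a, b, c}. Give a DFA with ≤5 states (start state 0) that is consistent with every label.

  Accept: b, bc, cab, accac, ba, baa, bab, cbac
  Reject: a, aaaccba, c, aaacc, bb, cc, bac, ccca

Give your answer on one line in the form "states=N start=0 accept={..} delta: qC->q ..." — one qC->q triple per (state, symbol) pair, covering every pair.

Grow the machine one transition at a time. Run the examples from 0; the earliest place one falls off (shortest prefix, ties alphabetical) gets sent to the lowest-numbered state that keeps every Accept/Reject pair distinguishable — a pair clashes when both reach the same state with identical unread suffix — and to a fresh state only if none does.
a: 0a undefined. 0a->0: ok.
b: 0b undefined. 0b->0: no, b/a meet in 0. Open state 1: 0b->1.
c: 0c undefined. 0c->0: no, accac/a meet in 0. 0c->1: no, b/c meet in 1. Open state 2: 0c->2.
ba: 1a undefined. 1a->0: no, ba/a meet in 0. 1a->1: no, bc/bac meet in 1 with "c" left. 1a->2: no, ba/c meet in 2. Open state 3: 1a->3.
bb: 1b undefined. 1b->0: ok.
bc: 1c undefined. 1c->0: no, bc/a meet in 0. 1c->1: ok.
ca: 2a undefined. 2a->0: ok.
cb: 2b undefined. 2b->0: no, cbac/c meet in 2. 2b->1: no, cbac/bac meet in 3 with "c" left. 2b->2: no, cbac/c meet in 2. 2b->3: ok.
cc: 2c undefined. 2c->0: no, accac/c meet in 2. 2c->1: no, b/aaacc meet in 1. 2c->2: no, accac/c meet in 2. 2c->3: no, ba/aaacc meet in 3. Open state 4: 2c->4.
baa: 3a undefined. 3a->0: no, baa/a meet in 0. 3a->1: ok.
bab: 3b undefined. 3b->0: no, bab/a meet in 0. 3b->1: ok.
bac: 3c undefined. 3c->0: ok.
ccc: 4c undefined. 4c->0: ok.
acca: 4a undefined. 4a->0: no, accac/c meet in 2. 4a->1: ok.
aaaccb: 4b undefined. 4b->0: ok.
All examples now run through 5 states with every (state, symbol) defined. Accept strings end in {1,3}, Reject strings end in {0,2,4}; accept={1,3}.

states=5 start=0 accept={1,3} delta: 0a->0 0b->1 0c->2 1a->3 1b->0 1c->1 2a->0 2b->3 2c->4 3a->1 3b->1 3c->0 4a->1 4b->0 4c->0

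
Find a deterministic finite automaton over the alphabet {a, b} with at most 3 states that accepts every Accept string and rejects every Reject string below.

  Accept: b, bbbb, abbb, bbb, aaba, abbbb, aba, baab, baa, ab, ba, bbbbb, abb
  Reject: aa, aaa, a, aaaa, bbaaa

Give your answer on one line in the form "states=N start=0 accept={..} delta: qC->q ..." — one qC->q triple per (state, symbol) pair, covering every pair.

State merging on the prefix tree: take the shortest (then alphabetical) example prefix whose next move is undefined and point that move at state 0, else 1, else 2, ...; a target is out if some Accept/Reject pair would then sit in one state with the same input left (inseparable). If every existing state is out, open a new one.
a: 0a undefined. 0a->0: ok.
b: 0b undefined. 0b->0: no, b/aa meet in 0. Open state 1: 0b->1.
ba: 1a undefined. 1a->0: no, aaba/aa meet in 0. 1a->1: ok.
bb: 1b undefined. 1b->0: no, bbbb/aa meet in 0. 1b->1: no, b/bbaaa meet in 1. Open state 2: 1b->2.
bba: 2a undefined. 2a->0: ok.
bbb: 2b undefined. 2b->0: no, abbb/aa meet in 0. 2b->1: ok.
All examples now run through 3 states with every (state, symbol) defined. Accept strings end in {1,2}, Reject strings end in {0}; accept={1,2}.

states=3 start=0 accept={1,2} delta: 0a->0 0b->1 1a->1 1b->2 2a->0 2b->1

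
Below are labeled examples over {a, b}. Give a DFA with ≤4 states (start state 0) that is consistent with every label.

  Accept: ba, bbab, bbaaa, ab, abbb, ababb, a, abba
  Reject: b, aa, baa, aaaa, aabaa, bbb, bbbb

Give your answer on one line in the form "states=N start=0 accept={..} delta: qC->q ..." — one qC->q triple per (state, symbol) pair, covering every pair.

states=3 start=0 accept={1,2} delta: 0a->1 0b->0 1a->0 1b->2 2a->1 2b->2

Grow the machine one transition at a time. Run the examples from 0; the earliest place one falls off (shortest prefix, ties alphabetical) gets sent to the lowest-numbered state that keeps every Accept/Reject pair distinguishable — a pair clashes when both reach the same state with identical unread suffix — and to a fresh state only if none does.
a: 0a undefined. 0a->0: no, ab/b meet in 0 with "b" left. Open state 1: 0a->1.
b: 0b undefined. 0b->0: ok.
aa: 1a undefined. 1a->0: ok.
ab: 1b undefined. 1b->0: no, bbab/b meet in 0. 1b->1: no, ababb/b meet in 0. Open state 2: 1b->2.
aba: 2a undefined. 2a->0: no, ababb/b meet in 0. 2a->1: ok.
abb: 2b undefined. 2b->0: no, abbb/b meet in 0. 2b->1: no, abba/b meet in 0. 2b->2: ok.
All examples now run through 3 states with every (state, symbol) defined. Accept strings end in {1,2}, Reject strings end in {0}; accept={1,2}.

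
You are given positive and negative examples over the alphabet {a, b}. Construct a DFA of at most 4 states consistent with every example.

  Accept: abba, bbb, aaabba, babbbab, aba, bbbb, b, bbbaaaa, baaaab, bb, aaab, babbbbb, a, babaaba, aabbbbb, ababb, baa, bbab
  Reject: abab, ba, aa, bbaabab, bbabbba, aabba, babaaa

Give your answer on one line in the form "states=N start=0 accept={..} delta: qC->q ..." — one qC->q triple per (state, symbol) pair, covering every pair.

Fold the examples into a partial DFA from state 0: repeatedly fix the first undefined (state, symbol) met by the shortest-then-alphabetical prefix, trying targets in increasing order and rejecting any under which an Accept and a Reject string meet in one state with the same remainder; add a state when all current targets are rejected. Accepting states are where Accept strings end.
a: 0a undefined. 0a->0: no, abba/aabba meet in 0 with "bba" left. Open state 1: 0a->1.
b: 0b undefined. 0b->0: no, a/ba meet in 1. 0b->1: no, bbab/abab meet in 1 with "bab" left. Open state 2: 0b->2.
aa: 1a undefined. 1a->0: ok.
ab: 1b undefined. 1b->0: no, abba/ba meet in 2 with "a" left. 1b->1: no, abba/aa meet in 0. 1b->2: no, abba/aabba meet in 2 with "ba" left. Open state 3: 1b->3.
ba: 2a undefined. 2a->0: ok.
bb: 2b undefined. 2b->0: no, bbb/bbaabab meet in 2. 2b->1: no, babbbab/abab meet in 3 with "ab" left. 2b->2: ok.
aba: 3a undefined. 3a->0: no, bbb/abab meet in 2. 3a->1: no, baaaab/abab meet in 3. 3a->2: no, bbb/abab meet in 2. 3a->3: ok.
abb: 3b undefined. 3b->0: ok.
All examples now run through 4 states with every (state, symbol) defined. Accept strings end in {1,2,3}, Reject strings end in {0}; accept={1,2,3}.

states=4 start=0 accept={1,2,3} delta: 0a->1 0b->2 1a->0 1b->3 2a->0 2b->2 3a->3 3b->0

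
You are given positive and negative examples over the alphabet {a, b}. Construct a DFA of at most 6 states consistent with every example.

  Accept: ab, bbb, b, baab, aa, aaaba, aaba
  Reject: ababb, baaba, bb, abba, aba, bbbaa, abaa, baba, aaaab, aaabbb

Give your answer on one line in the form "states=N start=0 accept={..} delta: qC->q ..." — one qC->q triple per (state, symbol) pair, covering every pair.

State merging on the prefix tree: take the shortest (then alphabetical) example prefix whose next move is undefined and point that move at state 0, else 1, else 2, ...; a target is out if some Accept/Reject pair would then sit in one state with the same input left (inseparable). If every existing state is out, open a new one.
a: 0a undefined. 0a->0: no, ab/aaaab meet in 0 with "b" left. Open state 1: 0a->1.
b: 0b undefined. 0b->0: no, bbb/bb meet in 0. 0b->1: no, ab/bb meet in 1 with "b" left. Open state 2: 0b->2.
aa: 1a undefined. 1a->0: no, b/aaaab meet in 2. 1a->1: no, ab/aaaab meet in 1 with "b" left. 1a->2: no, baab/aaaab meet in 2 with "aab" left. Open state 3: 1a->3.
ab: 1b undefined. 1b->0: no, b/ababb meet in 2. 1b->1: no, aa/abba meet in 3. 1b->2: ok.
ba: 2a undefined. 2a->0: ok.
bb: 2b undefined. 2b->0: ok.
aaa: 3a undefined. 3a->0: no, ab/aaaab meet in 2. 3a->1: no, ab/aaabbb meet in 2. 3a->2: no, ab/aaaab meet in 2. 3a->3: ok.
aab: 3b undefined. 3b->0: no, aaaba/abba meet in 1. 3b->1: ok.
All examples now run through 4 states with every (state, symbol) defined. Accept strings end in {2,3}, Reject strings end in {0,1}; accept={2,3}.

states=4 start=0 accept={2,3} delta: 0a->1 0b->2 1a->3 1b->2 2a->0 2b->0 3a->3 3b->1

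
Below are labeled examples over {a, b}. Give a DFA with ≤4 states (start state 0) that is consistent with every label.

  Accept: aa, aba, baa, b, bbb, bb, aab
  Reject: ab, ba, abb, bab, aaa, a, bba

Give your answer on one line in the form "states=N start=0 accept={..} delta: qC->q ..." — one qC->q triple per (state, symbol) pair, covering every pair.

states=2 start=0 accept={0} delta: 0a->1 0b->0 1a->0 1b->1

State merging on the prefix tree: take the shortest (then alphabetical) example prefix whose next move is undefined and point that move at state 0, else 1, else 2, ...; a target is out if some Accept/Reject pair would then sit in one state with the same input left (inseparable). If every existing state is out, open a new one.
a: 0a undefined. 0a->0: no, aa/aaa meet in 0. Open state 1: 0a->1.
b: 0b undefined. 0b->0: ok.
aa: 1a undefined. 1a->0: ok.
ab: 1b undefined. 1b->0: no, aa/ab meet in 0. 1b->1: ok.
All examples now run through 2 states with every (state, symbol) defined. Accept strings end in {0}, Reject strings end in {1}; accept={0}.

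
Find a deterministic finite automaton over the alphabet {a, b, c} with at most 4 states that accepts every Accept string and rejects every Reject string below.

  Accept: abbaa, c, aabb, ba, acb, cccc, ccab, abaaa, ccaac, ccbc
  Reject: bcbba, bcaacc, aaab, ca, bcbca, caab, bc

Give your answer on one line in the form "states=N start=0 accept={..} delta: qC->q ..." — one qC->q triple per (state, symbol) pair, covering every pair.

Grow the machine one transition at a time. Run the examples from 0; the earliest place one falls off (shortest prefix, ties alphabetical) gets sent to the lowest-numbered state that keeps every Accept/Reject pair distinguishable — a pair clashes when both reach the same state with identical unread suffix — and to a fresh state only if none does.
a: 0a undefined. 0a->0: ok.
b: 0b undefined. 0b->0: no, abbaa/aaab meet in 0. Open state 1: 0b->1.
c: 0c undefined. 0c->0: no, c/ca meet in 0. 0c->1: no, c/aaab meet in 1. Open state 2: 0c->2.
ba: 1a undefined. 1a->0: ok.
bc: 1c undefined. 1c->0: no, ba/bcbca meet in 0. 1c->1: ok.
ca: 2a undefined. 2a->0: no, ba/ca meet in 0. 2a->1: ok.
cc: 2c undefined. 2c->0: no, ba/bcaacc meet in 0. 2c->1: no, cccc/bcaacc meet in 1. 2c->2: no, c/bcaacc meet in 2. Open state 3: 2c->3.
abb: 1b undefined. 1b->0: no, abbaa/bcbba meet in 0. 1b->1: no, abbaa/bcbba meet in 0. 1b->2: ok.
acb: 2b undefined. 2b->0: no, abbaa/bcbba meet in 0. 2b->1: no, abbaa/bcbba meet in 0. 2b->2: ok.
cca: 3a undefined. 3a->0: no, abbaa/bcbca meet in 0. 3a->1: ok.
ccb: 3b undefined. 3b->0: ok.
ccc: 3c undefined. 3c->0: ok.
All examples now run through 4 states with every (state, symbol) defined. Accept strings end in {0,2}, Reject strings end in {1,3}; accept={0,2}.

states=4 start=0 accept={0,2} delta: 0a->0 0b->1 0c->2 1a->0 1b->2 1c->1 2a->1 2b->2 2c->3 3a->1 3b->0 3c->0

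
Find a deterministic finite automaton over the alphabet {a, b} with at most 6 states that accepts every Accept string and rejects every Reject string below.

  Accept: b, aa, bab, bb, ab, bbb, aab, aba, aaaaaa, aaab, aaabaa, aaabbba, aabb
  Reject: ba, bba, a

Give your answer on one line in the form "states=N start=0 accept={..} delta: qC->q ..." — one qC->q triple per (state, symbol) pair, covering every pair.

Fold the examples into a partial DFA from state 0: repeatedly fix the first undefined (state, symbol) met by the shortest-then-alphabetical prefix, trying targets in increasing order and rejecting any under which an Accept and a Reject string meet in one state with the same remainder; add a state when all current targets are rejected. Accepting states are where Accept strings end.
a: 0a undefined. 0a->0: no, aa/a meet in 0. Open state 1: 0a->1.
b: 0b undefined. 0b->0: ok.
aa: 1a undefined. 1a->0: ok.
ab: 1b undefined. 1b->0: no, aba/ba meet in 1. 1b->1: no, bab/ba meet in 1. Open state 2: 1b->2.
aba: 2a undefined. 2a->0: no, aaabaa/ba meet in 1. 2a->1: no, aba/ba meet in 1. 2a->2: ok.
aaabb: 2b undefined. 2b->0: no, aaabbba/ba meet in 1. 2b->1: ok.
All examples now run through 3 states with every (state, symbol) defined. Accept strings end in {0,2}, Reject strings end in {1}; accept={0,2}.

states=3 start=0 accept={0,2} delta: 0a->1 0b->0 1a->0 1b->2 2a->2 2b->1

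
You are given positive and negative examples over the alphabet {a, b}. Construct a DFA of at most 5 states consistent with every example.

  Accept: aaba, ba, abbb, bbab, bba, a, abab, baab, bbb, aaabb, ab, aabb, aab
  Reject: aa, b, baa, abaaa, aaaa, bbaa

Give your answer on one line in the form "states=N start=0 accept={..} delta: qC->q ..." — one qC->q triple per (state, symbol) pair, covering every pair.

states=4 start=0 accept={0,1,3} delta: 0a->1 0b->2 1a->2 1b->1 2a->1 2b->3 3a->1 3b->0

State merging on the prefix tree: take the shortest (then alphabetical) example prefix whose next move is undefined and point that move at state 0, else 1, else 2, ...; a target is out if some Accept/Reject pair would then sit in one state with the same input left (inseparable). If every existing state is out, open a new one.
a: 0a undefined. 0a->0: no, a/aa meet in 0. Open state 1: 0a->1.
b: 0b undefined. 0b->0: no, bbb/b meet in 0. 0b->1: no, ba/aa meet in 1 with "a" left. Open state 2: 0b->2.
aa: 1a undefined. 1a->0: no, aab/b meet in 2. 1a->1: no, a/aa meet in 1. 1a->2: ok.
ab: 1b undefined. 1b->0: no, ba/abaaa meet in 2 with "a" left. 1b->1: ok.
ba: 2a undefined. 2a->0: no, abbb/baa meet in 1. 2a->1: ok.
bb: 2b undefined. 2b->0: no, bbb/aa meet in 2. 2b->1: no, aaba/aa meet in 2. 2b->2: no, abab/aa meet in 2. Open state 3: 2b->3.
bba: 3a undefined. 3a->0: no, ba/bbaa meet in 1. 3a->1: ok.
bbb: 3b undefined. 3b->0: ok.
All examples now run through 4 states with every (state, symbol) defined. Accept strings end in {0,1,3}, Reject strings end in {2}; accept={0,1,3}.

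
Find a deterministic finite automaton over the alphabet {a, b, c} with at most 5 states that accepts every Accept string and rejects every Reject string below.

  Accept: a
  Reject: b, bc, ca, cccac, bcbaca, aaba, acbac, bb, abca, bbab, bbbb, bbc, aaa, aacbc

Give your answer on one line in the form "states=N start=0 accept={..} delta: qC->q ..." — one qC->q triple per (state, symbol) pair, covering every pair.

states=3 start=0 accept={1} delta: 0a->1 0b->0 0c->2 1a->2 1b->0 1c->0 2a->0 2b->2 2c->0

Fold the examples into a partial DFA from state 0: repeatedly fix the first undefined (state, symbol) met by the shortest-then-alphabetical prefix, trying targets in increasing order and rejecting any under which an Accept and a Reject string meet in one state with the same remainder; add a state when all current targets are rejected. Accepting states are where Accept strings end.
a: 0a undefined. 0a->0: no, a/aaa meet in 0. Open state 1: 0a->1.
b: 0b undefined. 0b->0: ok.
c: 0c undefined. 0c->0: no, a/ca meet in 1. 0c->1: no, a/bc meet in 1. Open state 2: 0c->2.
aa: 1a undefined. 1a->0: no, a/aaba meet in 1. 1a->1: no, a/aaa meet in 1. 1a->2: ok.
ab: 1b undefined. 1b->0: ok.
ac: 1c undefined. 1c->0: ok.
ca: 2a undefined. 2a->0: ok.
cc: 2c undefined. 2c->0: ok.
aab: 2b undefined. 2b->0: no, a/bcbaca meet in 1. 2b->1: no, a/bcbaca meet in 1. 2b->2: ok.
All examples now run through 3 states with every (state, symbol) defined. Accept strings end in {1}, Reject strings end in {0,2}; accept={1}.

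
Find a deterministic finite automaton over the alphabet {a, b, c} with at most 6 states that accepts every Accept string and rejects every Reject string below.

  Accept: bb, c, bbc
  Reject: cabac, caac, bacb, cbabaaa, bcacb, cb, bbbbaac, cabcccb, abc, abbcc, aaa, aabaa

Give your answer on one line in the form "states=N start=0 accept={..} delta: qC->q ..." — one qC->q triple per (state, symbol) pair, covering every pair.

Grow the machine one transition at a time. Run the examples from 0; the earliest place one falls off (shortest prefix, ties alphabetical) gets sent to the lowest-numbered state that keeps every Accept/Reject pair distinguishable — a pair clashes when both reach the same state with identical unread suffix — and to a fresh state only if none does.
a: 0a undefined. 0a->0: ok.
b: 0b undefined. 0b->0: no, bb/aaa meet in 0. Open state 1: 0b->1.
c: 0c undefined. 0c->0: no, c/caac meet in 0. 0c->1: no, bb/cb meet in 1 with "b" left. Open state 2: 0c->2.
ba: 1a undefined. 1a->0: ok.
bb: 1b undefined. 1b->0: no, bb/aaa meet in 0. 1b->1: no, c/bbbbaac meet in 2. 1b->2: ok.
bc: 1c undefined. 1c->0: ok.
ca: 2a undefined. 2a->0: no, bb/cabac meet in 2. 2a->1: no, bb/caac meet in 2. 2a->2: no, bbc/caac meet in 2 with "c" left. Open state 3: 2a->3.
cb: 2b undefined. 2b->0: no, bb/bbbbaac meet in 2. 2b->1: ok.
bbc: 2c undefined. 2c->0: no, bb/abbcc meet in 2. 2c->1: no, bbc/bacb meet in 1. 2c->2: no, bb/abbcc meet in 2. 2c->3: ok.
caa: 3a undefined. 3a->0: no, bb/caac meet in 2. 3a->1: ok.
cab: 3b undefined. 3b->0: no, bb/cabac meet in 2. 3b->1: no, bb/cabac meet in 2. 3b->2: ok.
abbcc: 3c undefined. 3c->0: ok.
All examples now run through 4 states with every (state, symbol) defined. Accept strings end in {2,3}, Reject strings end in {0,1}; accept={2,3}.

states=4 start=0 accept={2,3} delta: 0a->0 0b->1 0c->2 1a->0 1b->2 1c->0 2a->3 2b->1 2c->3 3a->1 3b->2 3c->0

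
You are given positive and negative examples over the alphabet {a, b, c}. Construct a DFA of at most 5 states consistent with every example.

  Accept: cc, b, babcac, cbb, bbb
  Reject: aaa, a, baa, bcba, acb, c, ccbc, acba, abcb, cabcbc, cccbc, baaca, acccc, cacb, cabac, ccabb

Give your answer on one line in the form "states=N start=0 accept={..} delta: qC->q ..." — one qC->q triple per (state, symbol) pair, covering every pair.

states=4 start=0 accept={1,3} delta: 0a->0 0b->1 0c->2 1a->0 1b->0 1c->2 2a->2 2b->0 2c->3 3a->0 3b->0 3c->0

Grow the machine one transition at a time. Run the examples from 0; the earliest place one falls off (shortest prefix, ties alphabetical) gets sent to the lowest-numbered state that keeps every Accept/Reject pair distinguishable — a pair clashes when both reach the same state with identical unread suffix — and to a fresh state only if none does.
a: 0a undefined. 0a->0: ok.
b: 0b undefined. 0b->0: no, b/aaa meet in 0. Open state 1: 0b->1.
c: 0c undefined. 0c->0: no, cc/aaa meet in 0. 0c->1: no, b/c meet in 1. Open state 2: 0c->2.
ba: 1a undefined. 1a->0: ok.
bb: 1b undefined. 1b->0: ok.
bc: 1c undefined. 1c->0: no, b/abcb meet in 1. 1c->1: no, babcac/c meet in 2. 1c->2: ok.
ca: 2a undefined. 2a->0: no, babcac/c meet in 2. 2a->1: no, b/baaca meet in 1. 2a->2: ok.
cb: 2b undefined. 2b->0: ok.
cc: 2c undefined. 2c->0: no, cc/aaa meet in 0. 2c->1: no, cc/acccc meet in 1. 2c->2: no, cc/c meet in 2. Open state 3: 2c->3.
cca: 3a undefined. 3a->0: ok.
ccb: 3b undefined. 3b->0: ok.
ccc: 3c undefined. 3c->0: ok.
All examples now run through 4 states with every (state, symbol) defined. Accept strings end in {1,3}, Reject strings end in {0,2}; accept={1,3}.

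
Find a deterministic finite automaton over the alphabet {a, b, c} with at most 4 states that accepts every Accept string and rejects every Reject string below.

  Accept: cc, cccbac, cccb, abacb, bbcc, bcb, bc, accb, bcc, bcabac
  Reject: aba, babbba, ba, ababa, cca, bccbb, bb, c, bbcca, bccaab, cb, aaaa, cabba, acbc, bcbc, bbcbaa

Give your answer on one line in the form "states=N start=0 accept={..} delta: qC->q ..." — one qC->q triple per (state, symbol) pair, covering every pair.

states=4 start=0 accept={2,3} delta: 0a->0 0b->1 0c->1 1a->1 1b->0 1c->2 2a->0 2b->3 2c->2 3a->1 3b->0 3c->0

State merging on the prefix tree: take the shortest (then alphabetical) example prefix whose next move is undefined and point that move at state 0, else 1, else 2, ...; a target is out if some Accept/Reject pair would then sit in one state with the same input left (inseparable). If every existing state is out, open a new one.
a: 0a undefined. 0a->0: ok.
b: 0b undefined. 0b->0: no, abacb/cb meet in 0 with "cb" left. Open state 1: 0b->1.
c: 0c undefined. 0c->0: no, cc/cca meet in 0. 0c->1: ok.
ba: 1a undefined. 1a->0: no, abacb/bb meet in 1 with "b" left. 1a->1: ok.
bb: 1b undefined. 1b->0: ok.
bc: 1c undefined. 1c->0: no, cc/babbba meet in 0. 1c->1: no, cc/aba meet in 1. Open state 2: 1c->2.
bca: 2a undefined. 2a->0: ok.
bcb: 2b undefined. 2b->0: no, abacb/babbba meet in 0. 2b->1: no, cc/bcbc meet in 2. 2b->2: no, bcc/bcbc meet in 2 with "c" left. Open state 3: 2b->3.
bcc: 2c undefined. 2c->0: no, cccb/aba meet in 1. 2c->1: no, cccbac/aba meet in 1. 2c->2: ok.
bcbc: 3c undefined. 3c->0: ok.
bccbb: 3b undefined. 3b->0: ok.
cccba: 3a undefined. 3a->0: no, cccbac/aba meet in 1. 3a->1: ok.
All examples now run through 4 states with every (state, symbol) defined. Accept strings end in {2,3}, Reject strings end in {0,1}; accept={2,3}.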